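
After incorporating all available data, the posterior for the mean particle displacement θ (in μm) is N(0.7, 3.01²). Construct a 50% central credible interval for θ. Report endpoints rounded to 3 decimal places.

The posterior is symmetric, so the 50% equal-tailed interval is θ = 0.7 ± z·3.01 with z = 0.674.
Half-width: 0.674 × 3.01 = 2.030.
0.7 − 2.030 = -1.330; 0.7 + 2.030 = 2.730.

[-1.330, 2.730]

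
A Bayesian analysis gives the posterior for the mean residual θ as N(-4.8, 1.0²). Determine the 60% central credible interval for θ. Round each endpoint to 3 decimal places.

The posterior is symmetric, so the 60% equal-tailed interval is θ = -4.8 ± z·1.0 with z = 0.842.
Half-width: 0.842 × 1.0 = 0.842.
-4.8 − 0.842 = -5.642; -4.8 + 0.842 = -3.958.

[-5.642, -3.958]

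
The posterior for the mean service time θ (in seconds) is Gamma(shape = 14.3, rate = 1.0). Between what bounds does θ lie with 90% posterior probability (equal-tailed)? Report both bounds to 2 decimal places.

[8.70, 21.03]

Posterior: Gamma(shape 14.3, rate 1.0).
Equal-tailed 90% interval: Gamma(14.3, 1.0) quantiles at 0.05 and 0.95.
Posterior mean ≈ 14.30, SD ≈ 3.78; a Normal approximation gives roughly [8.08, 20.52].
Exact: lower = 8.70; upper = 21.03.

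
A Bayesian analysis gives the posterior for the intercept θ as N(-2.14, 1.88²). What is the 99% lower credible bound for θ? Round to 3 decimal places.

-6.514

Need L with P(θ ≥ L) = 0.99: L = -2.14 − z_{0.01}·1.88.
z = 2.326; L = -2.14 − 2.326 × 1.88 = -6.514.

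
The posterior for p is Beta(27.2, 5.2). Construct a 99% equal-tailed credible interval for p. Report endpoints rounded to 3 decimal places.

[0.643, 0.961]

Posterior: Beta(27.2, 5.2).
Equal-tailed 99% interval: the 0.005 and 0.995 quantiles of Beta(27.2, 5.2).
Posterior mean ≈ 0.840, SD ≈ 0.064; a Normal approximation gives roughly [0.676, 1.003].
Exact: F⁻¹(0.005) = 0.643; F⁻¹(0.995) = 0.961.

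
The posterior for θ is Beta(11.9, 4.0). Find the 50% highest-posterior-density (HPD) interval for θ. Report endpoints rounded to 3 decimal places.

The posterior is unimodal and skewed, so the HPD interval has equal density at both endpoints and is the shortest 50% interval.
Solving f(0.707) = f(0.850) with F(0.850) − F(0.707) = 0.50 gives [0.707, 0.850].
For comparison, the equal-tailed interval is [0.681, 0.827]; the HPD is narrower and shifted toward the mode.

[0.707, 0.850]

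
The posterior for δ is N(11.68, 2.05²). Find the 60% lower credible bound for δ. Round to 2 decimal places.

Need L with P(δ ≥ L) = 0.60: L = 11.68 − z_{0.4}·2.05.
z = 0.253; L = 11.68 − 0.253 × 2.05 = 11.16.

11.16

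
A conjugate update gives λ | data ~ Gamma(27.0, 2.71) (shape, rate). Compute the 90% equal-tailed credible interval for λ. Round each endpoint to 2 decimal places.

[7.03, 13.31]

Posterior: Gamma(shape 27.0, rate 2.71).
Equal-tailed 90% interval: Gamma(27.0, 2.71) quantiles at 0.05 and 0.95.
Posterior mean ≈ 9.96, SD ≈ 1.92; a Normal approximation gives roughly [6.81, 13.12].
Exact: lower = 7.03; upper = 13.31.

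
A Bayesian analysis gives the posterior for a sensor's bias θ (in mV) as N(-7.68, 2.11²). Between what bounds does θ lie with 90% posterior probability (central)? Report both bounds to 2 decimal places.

[-11.15, -4.21]

The posterior is symmetric, so the 90% equal-tailed interval is θ = -7.68 ± z·2.11 with z = 1.645.
Half-width: 1.645 × 2.11 = 3.47.
-7.68 − 3.47 = -11.15; -7.68 + 3.47 = -4.21.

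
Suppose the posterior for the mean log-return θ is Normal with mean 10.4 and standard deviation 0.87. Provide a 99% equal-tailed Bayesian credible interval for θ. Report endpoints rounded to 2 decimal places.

[8.16, 12.64]

The posterior is symmetric, so the 99% equal-tailed interval is θ = 10.4 ± z·0.87 with z = 2.576.
Half-width: 2.576 × 0.87 = 2.24.
10.4 − 2.24 = 8.16; 10.4 + 2.24 = 12.64.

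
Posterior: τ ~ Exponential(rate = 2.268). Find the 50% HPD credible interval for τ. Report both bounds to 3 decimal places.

[0.000, 0.306]

The exponential density is strictly decreasing on [0, ∞), so the HPD interval is anchored at 0: [0, q] with P(τ ≤ q) = 0.50.
q = −ln(1 − 0.50) / 2.268 = 0.6931 / 2.268 = 0.306.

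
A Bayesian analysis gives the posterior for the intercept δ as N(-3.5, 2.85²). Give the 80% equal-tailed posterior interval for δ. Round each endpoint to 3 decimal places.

The posterior is symmetric, so the 80% equal-tailed interval is δ = -3.5 ± z·2.85 with z = 1.282.
Half-width: 1.282 × 2.85 = 3.652.
-3.5 − 3.652 = -7.152; -3.5 + 3.652 = 0.152.

[-7.152, 0.152]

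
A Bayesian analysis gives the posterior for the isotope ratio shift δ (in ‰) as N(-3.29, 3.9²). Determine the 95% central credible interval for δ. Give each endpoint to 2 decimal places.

[-10.93, 4.35]

The posterior is symmetric, so the 95% equal-tailed interval is δ = -3.29 ± z·3.9 with z = 1.960.
Half-width: 1.960 × 3.9 = 7.64.
-3.29 − 7.64 = -10.93; -3.29 + 7.64 = 4.35.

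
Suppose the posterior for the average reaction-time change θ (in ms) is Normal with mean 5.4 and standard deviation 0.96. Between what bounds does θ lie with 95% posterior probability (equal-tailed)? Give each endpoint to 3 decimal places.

[3.518, 7.282]

The posterior is symmetric, so the 95% equal-tailed interval is θ = 5.4 ± z·0.96 with z = 1.960.
Half-width: 1.960 × 0.96 = 1.882.
5.4 − 1.882 = 3.518; 5.4 + 1.882 = 7.282.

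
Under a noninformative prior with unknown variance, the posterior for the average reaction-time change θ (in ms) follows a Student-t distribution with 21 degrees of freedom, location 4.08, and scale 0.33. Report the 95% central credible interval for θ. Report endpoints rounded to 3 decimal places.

The t_21 distribution is symmetric; the 95% interval is 4.08 ± t·0.33 with t_{0.975,21} = 2.080.
Half-width: 2.080 × 0.33 = 0.686.
4.08 − 0.686 = 3.394; 4.08 + 0.686 = 4.766.

[3.394, 4.766]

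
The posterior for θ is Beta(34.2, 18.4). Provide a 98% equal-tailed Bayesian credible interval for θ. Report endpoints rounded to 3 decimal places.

Posterior: Beta(34.2, 18.4).
Equal-tailed 98% interval: the 0.01 and 0.99 quantiles of Beta(34.2, 18.4).
Posterior mean ≈ 0.650, SD ≈ 0.065; a Normal approximation gives roughly [0.499, 0.802].
Exact: F⁻¹(0.01) = 0.492; F⁻¹(0.99) = 0.792.

[0.492, 0.792]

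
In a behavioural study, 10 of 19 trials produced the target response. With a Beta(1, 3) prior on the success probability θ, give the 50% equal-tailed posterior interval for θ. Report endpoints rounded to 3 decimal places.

[0.407, 0.549]

Posterior: Beta(1+10, 3+9) = Beta(11, 12).
Equal-tailed 50% interval: the 0.25 and 0.75 quantiles of Beta(11, 12).
Posterior mean ≈ 0.478, SD ≈ 0.102; a Normal approximation gives roughly [0.409, 0.547].
Exact: F⁻¹(0.25) = 0.407; F⁻¹(0.75) = 0.549.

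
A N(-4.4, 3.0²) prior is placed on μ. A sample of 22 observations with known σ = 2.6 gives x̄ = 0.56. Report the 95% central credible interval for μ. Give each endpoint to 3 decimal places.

[-0.672, 1.465]

Posterior precision = 1/3.0² + 22/2.6² = 0.1111 + 3.2544 = 3.3655, so posterior SD = 0.5451.
Posterior mean = (-4.4/3.0² + 22·0.56/2.6²) / 3.3655 = 0.3962.
Interval: 0.3962 ± 1.960 × 0.5451 → [-0.672, 1.465].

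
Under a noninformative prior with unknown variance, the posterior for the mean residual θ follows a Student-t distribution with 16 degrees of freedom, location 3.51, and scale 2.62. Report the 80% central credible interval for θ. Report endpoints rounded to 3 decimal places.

The t_16 distribution is symmetric; the 80% interval is 3.51 ± t·2.62 with t_{0.9,16} = 1.337.
Half-width: 1.337 × 2.62 = 3.502.
3.51 − 3.502 = 0.008; 3.51 + 3.502 = 7.012.

[0.008, 7.012]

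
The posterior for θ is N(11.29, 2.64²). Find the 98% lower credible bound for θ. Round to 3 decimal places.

Need L with P(θ ≥ L) = 0.98: L = 11.29 − z_{0.02}·2.64.
z = 2.054; L = 11.29 − 2.054 × 2.64 = 5.868.

5.868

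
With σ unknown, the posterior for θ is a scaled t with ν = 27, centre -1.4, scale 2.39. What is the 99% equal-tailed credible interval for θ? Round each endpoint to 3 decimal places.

[-8.022, 5.222]

The t_27 distribution is symmetric; the 99% interval is -1.4 ± t·2.39 with t_{0.995,27} = 2.771.
Half-width: 2.771 × 2.39 = 6.622.
-1.4 − 6.622 = -8.022; -1.4 + 6.622 = 5.222.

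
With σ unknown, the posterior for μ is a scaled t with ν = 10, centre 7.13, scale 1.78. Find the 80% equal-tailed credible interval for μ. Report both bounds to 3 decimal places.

The t_10 distribution is symmetric; the 80% interval is 7.13 ± t·1.78 with t_{0.9,10} = 1.372.
Half-width: 1.372 × 1.78 = 2.442.
7.13 − 2.442 = 4.688; 7.13 + 2.442 = 9.572.

[4.688, 9.572]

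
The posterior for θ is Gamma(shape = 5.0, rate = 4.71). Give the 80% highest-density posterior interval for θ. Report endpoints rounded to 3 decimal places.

The posterior is unimodal and skewed, so the HPD interval has equal density at both endpoints and is the shortest 80% interval.
Solving f(0.408) = f(1.532) with F(1.532) − F(0.408) = 0.80 gives [0.408, 1.532].
For comparison, the equal-tailed interval is [0.516, 1.697]; the HPD is narrower and shifted toward the mode.

[0.408, 1.532]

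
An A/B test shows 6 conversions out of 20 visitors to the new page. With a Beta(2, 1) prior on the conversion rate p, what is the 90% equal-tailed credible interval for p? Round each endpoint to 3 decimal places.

Posterior: Beta(2+6, 1+14) = Beta(8, 15).
Equal-tailed 90% interval: the 0.05 and 0.95 quantiles of Beta(8, 15).
Posterior mean ≈ 0.348, SD ≈ 0.097; a Normal approximation gives roughly [0.188, 0.508].
Exact: F⁻¹(0.05) = 0.196; F⁻¹(0.95) = 0.515.

[0.196, 0.515]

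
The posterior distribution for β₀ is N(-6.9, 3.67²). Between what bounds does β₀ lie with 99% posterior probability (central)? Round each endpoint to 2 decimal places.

[-16.35, 2.55]

The posterior is symmetric, so the 99% equal-tailed interval is β₀ = -6.9 ± z·3.67 with z = 2.576.
Half-width: 2.576 × 3.67 = 9.45.
-6.9 − 9.45 = -16.35; -6.9 + 9.45 = 2.55.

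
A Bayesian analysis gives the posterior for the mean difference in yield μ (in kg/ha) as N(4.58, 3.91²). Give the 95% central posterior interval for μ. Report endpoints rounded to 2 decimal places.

[-3.08, 12.24]

The posterior is symmetric, so the 95% equal-tailed interval is μ = 4.58 ± z·3.91 with z = 1.960.
Half-width: 1.960 × 3.91 = 7.66.
4.58 − 7.66 = -3.08; 4.58 + 7.66 = 12.24.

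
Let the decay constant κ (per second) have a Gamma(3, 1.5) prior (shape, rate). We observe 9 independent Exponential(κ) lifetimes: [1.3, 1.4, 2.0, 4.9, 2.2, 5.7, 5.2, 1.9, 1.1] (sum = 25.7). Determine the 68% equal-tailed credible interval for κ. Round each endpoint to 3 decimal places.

Posterior: Gamma(3+9, 1.5+25.7) = Gamma(12, 27.2) (shape, rate).
Equal-tailed 68% interval: Gamma(12, 27.2) quantiles at 0.16 and 0.84.
Posterior mean ≈ 0.441, SD ≈ 0.127; a Normal approximation gives roughly [0.315, 0.568].
Exact: lower = 0.316; upper = 0.566.

[0.316, 0.566]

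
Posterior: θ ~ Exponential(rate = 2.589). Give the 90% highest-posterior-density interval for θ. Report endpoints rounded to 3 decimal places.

[0.000, 0.889]

The exponential density is strictly decreasing on [0, ∞), so the HPD interval is anchored at 0: [0, q] with P(θ ≤ q) = 0.90.
q = −ln(1 − 0.90) / 2.589 = 2.3026 / 2.589 = 0.889.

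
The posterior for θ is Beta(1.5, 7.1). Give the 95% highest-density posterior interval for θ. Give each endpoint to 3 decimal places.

The posterior is unimodal and skewed, so the HPD interval has equal density at both endpoints and is the shortest 95% interval.
Solving f(0.001) = f(0.414) with F(0.414) − F(0.001) = 0.95 gives [0.001, 0.414].
For comparison, the equal-tailed interval is [0.015, 0.471]; the HPD is narrower and shifted toward the mode.

[0.001, 0.414]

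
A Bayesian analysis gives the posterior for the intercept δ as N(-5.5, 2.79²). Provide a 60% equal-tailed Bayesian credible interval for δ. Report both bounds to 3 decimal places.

The posterior is symmetric, so the 60% equal-tailed interval is δ = -5.5 ± z·2.79 with z = 0.842.
Half-width: 0.842 × 2.79 = 2.348.
-5.5 − 2.348 = -7.848; -5.5 + 2.348 = -3.152.

[-7.848, -3.152]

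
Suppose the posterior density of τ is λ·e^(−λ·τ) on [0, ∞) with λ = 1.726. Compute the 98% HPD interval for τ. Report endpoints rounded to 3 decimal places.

[0.000, 2.267]

The exponential density is strictly decreasing on [0, ∞), so the HPD interval is anchored at 0: [0, q] with P(τ ≤ q) = 0.98.
q = −ln(1 − 0.98) / 1.726 = 3.9120 / 1.726 = 2.267.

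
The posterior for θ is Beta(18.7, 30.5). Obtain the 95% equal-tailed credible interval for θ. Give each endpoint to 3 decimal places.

[0.251, 0.518]

Posterior: Beta(18.7, 30.5).
Equal-tailed 95% interval: the 0.025 and 0.975 quantiles of Beta(18.7, 30.5).
Posterior mean ≈ 0.380, SD ≈ 0.069; a Normal approximation gives roughly [0.246, 0.514].
Exact: F⁻¹(0.025) = 0.251; F⁻¹(0.975) = 0.518.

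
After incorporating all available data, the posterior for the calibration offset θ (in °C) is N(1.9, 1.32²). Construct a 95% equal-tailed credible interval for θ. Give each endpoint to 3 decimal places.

The posterior is symmetric, so the 95% equal-tailed interval is θ = 1.9 ± z·1.32 with z = 1.960.
Half-width: 1.960 × 1.32 = 2.587.
1.9 − 2.587 = -0.687; 1.9 + 2.587 = 4.487.

[-0.687, 4.487]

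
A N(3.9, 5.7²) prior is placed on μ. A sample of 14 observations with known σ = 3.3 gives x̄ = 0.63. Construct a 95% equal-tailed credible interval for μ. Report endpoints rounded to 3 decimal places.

Posterior precision = 1/5.7² + 14/3.3² = 0.0308 + 1.2856 = 1.3164, so posterior SD = 0.8716.
Posterior mean = (3.9/5.7² + 14·0.63/3.3²) / 1.3164 = 0.7065.
Interval: 0.7065 ± 1.960 × 0.8716 → [-1.002, 2.415].

[-1.002, 2.415]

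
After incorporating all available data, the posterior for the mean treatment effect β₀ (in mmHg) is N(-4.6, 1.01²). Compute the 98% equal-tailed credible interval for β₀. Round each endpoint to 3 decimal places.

The posterior is symmetric, so the 98% equal-tailed interval is β₀ = -4.6 ± z·1.01 with z = 2.326.
Half-width: 2.326 × 1.01 = 2.350.
-4.6 − 2.350 = -6.950; -4.6 + 2.350 = -2.250.

[-6.950, -2.250]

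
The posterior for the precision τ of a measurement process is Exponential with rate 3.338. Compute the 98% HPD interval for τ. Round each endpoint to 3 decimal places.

The exponential density is strictly decreasing on [0, ∞), so the HPD interval is anchored at 0: [0, q] with P(τ ≤ q) = 0.98.
q = −ln(1 − 0.98) / 3.338 = 3.9120 / 3.338 = 1.172.

[0.000, 1.172]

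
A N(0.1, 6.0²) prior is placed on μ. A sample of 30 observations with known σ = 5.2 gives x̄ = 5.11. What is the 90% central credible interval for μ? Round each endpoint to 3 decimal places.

Posterior precision = 1/6.0² + 30/5.2² = 0.0278 + 1.1095 = 1.1372, so posterior SD = 0.9377.
Posterior mean = (0.1/6.0² + 30·5.11/5.2²) / 1.1372 = 4.9876.
Interval: 4.9876 ± 1.645 × 0.9377 → [3.445, 6.530].

[3.445, 6.530]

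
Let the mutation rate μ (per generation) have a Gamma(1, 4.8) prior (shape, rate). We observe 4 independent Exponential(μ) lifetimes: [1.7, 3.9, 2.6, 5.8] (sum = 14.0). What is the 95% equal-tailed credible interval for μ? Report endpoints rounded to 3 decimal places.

Posterior: Gamma(1+4, 4.8+14.0) = Gamma(5, 18.8) (shape, rate).
Equal-tailed 95% interval: Gamma(5, 18.8) quantiles at 0.025 and 0.975.
Posterior mean ≈ 0.266, SD ≈ 0.119; a Normal approximation gives roughly [0.033, 0.499].
Exact: lower = 0.086; upper = 0.545.

[0.086, 0.545]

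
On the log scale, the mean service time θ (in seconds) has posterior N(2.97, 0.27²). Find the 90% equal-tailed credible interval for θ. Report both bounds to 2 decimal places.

On the log scale the 90% interval is 2.97 ± 1.645 × 0.27 = [2.5259, 3.4141].
Exponentiate: [e^2.5259, e^3.4141] = [12.50, 30.39].

[12.50, 30.39]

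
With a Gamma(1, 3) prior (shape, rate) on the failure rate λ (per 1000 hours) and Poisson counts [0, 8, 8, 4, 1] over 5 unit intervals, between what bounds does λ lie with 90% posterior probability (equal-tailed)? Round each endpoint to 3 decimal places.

[1.862, 3.780]

Posterior: Gamma(1+21, 3+5) = Gamma(22, 8) (shape, rate).
Equal-tailed 90% interval: Gamma(22, 8) quantiles at 0.05 and 0.95.
Posterior mean ≈ 2.750, SD ≈ 0.586; a Normal approximation gives roughly [1.786, 3.714].
Exact: lower = 1.862; upper = 3.780.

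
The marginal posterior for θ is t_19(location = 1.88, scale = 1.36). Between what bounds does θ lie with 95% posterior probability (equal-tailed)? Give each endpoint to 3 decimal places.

The t_19 distribution is symmetric; the 95% interval is 1.88 ± t·1.36 with t_{0.975,19} = 2.093.
Half-width: 2.093 × 1.36 = 2.847.
1.88 − 2.847 = -0.967; 1.88 + 2.847 = 4.727.

[-0.967, 4.727]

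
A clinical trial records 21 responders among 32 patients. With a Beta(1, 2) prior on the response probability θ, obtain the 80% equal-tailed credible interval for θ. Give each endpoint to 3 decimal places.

[0.523, 0.731]

Posterior: Beta(1+21, 2+11) = Beta(22, 13).
Equal-tailed 80% interval: the 0.1 and 0.9 quantiles of Beta(22, 13).
Posterior mean ≈ 0.629, SD ≈ 0.081; a Normal approximation gives roughly [0.525, 0.732].
Exact: F⁻¹(0.1) = 0.523; F⁻¹(0.9) = 0.731.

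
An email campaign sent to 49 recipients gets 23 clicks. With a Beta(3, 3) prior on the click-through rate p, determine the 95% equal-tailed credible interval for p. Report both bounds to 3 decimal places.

[0.343, 0.604]

Posterior: Beta(3+23, 3+26) = Beta(26, 29).
Equal-tailed 95% interval: the 0.025 and 0.975 quantiles of Beta(26, 29).
Posterior mean ≈ 0.473, SD ≈ 0.067; a Normal approximation gives roughly [0.342, 0.603].
Exact: F⁻¹(0.025) = 0.343; F⁻¹(0.975) = 0.604.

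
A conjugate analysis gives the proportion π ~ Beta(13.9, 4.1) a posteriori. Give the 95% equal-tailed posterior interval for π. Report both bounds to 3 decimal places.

[0.559, 0.929]

Posterior: Beta(13.9, 4.1).
Equal-tailed 95% interval: the 0.025 and 0.975 quantiles of Beta(13.9, 4.1).
Posterior mean ≈ 0.772, SD ≈ 0.096; a Normal approximation gives roughly [0.584, 0.961].
Exact: F⁻¹(0.025) = 0.559; F⁻¹(0.975) = 0.929.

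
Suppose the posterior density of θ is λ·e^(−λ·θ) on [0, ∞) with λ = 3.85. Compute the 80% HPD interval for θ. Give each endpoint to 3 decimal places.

The exponential density is strictly decreasing on [0, ∞), so the HPD interval is anchored at 0: [0, q] with P(θ ≤ q) = 0.80.
q = −ln(1 − 0.80) / 3.85 = 1.6094 / 3.85 = 0.418.

[0.000, 0.418]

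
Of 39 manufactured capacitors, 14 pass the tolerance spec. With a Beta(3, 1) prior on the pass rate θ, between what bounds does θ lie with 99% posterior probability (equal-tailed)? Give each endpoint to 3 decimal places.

[0.218, 0.590]

Posterior: Beta(3+14, 1+25) = Beta(17, 26).
Equal-tailed 99% interval: the 0.005 and 0.995 quantiles of Beta(17, 26).
Posterior mean ≈ 0.395, SD ≈ 0.074; a Normal approximation gives roughly [0.205, 0.585].
Exact: F⁻¹(0.005) = 0.218; F⁻¹(0.995) = 0.590.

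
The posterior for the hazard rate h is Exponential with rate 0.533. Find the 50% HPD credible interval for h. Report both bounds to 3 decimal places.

[0.000, 1.300]

The exponential density is strictly decreasing on [0, ∞), so the HPD interval is anchored at 0: [0, q] with P(h ≤ q) = 0.50.
q = −ln(1 − 0.50) / 0.533 = 0.6931 / 0.533 = 1.300.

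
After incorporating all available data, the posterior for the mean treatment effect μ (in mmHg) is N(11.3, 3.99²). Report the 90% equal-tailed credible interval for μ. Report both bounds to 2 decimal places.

The posterior is symmetric, so the 90% equal-tailed interval is μ = 11.3 ± z·3.99 with z = 1.645.
Half-width: 1.645 × 3.99 = 6.56.
11.3 − 6.56 = 4.74; 11.3 + 6.56 = 17.86.

[4.74, 17.86]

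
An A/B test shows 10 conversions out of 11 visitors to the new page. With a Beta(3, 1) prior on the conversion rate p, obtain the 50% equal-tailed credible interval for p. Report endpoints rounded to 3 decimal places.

[0.819, 0.931]

Posterior: Beta(3+10, 1+1) = Beta(13, 2).
Equal-tailed 50% interval: the 0.25 and 0.75 quantiles of Beta(13, 2).
Posterior mean ≈ 0.867, SD ≈ 0.085; a Normal approximation gives roughly [0.809, 0.924].
Exact: F⁻¹(0.25) = 0.819; F⁻¹(0.75) = 0.931.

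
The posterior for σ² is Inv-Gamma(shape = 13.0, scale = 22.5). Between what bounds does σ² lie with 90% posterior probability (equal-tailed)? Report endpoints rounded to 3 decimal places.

Inverse-Gamma(13.0, 22.5) quantiles: F⁻¹(0.05) and F⁻¹(0.95).
Equivalently, 1/σ² ~ Gamma(13.0, rate = 22.5); invert its 0.95 and 0.05 quantiles.
Posterior mean ≈ 1.875, SD ≈ 0.565; a Normal approximation gives roughly [0.945, 2.805].
Exact: lower = 1.157; upper = 2.926.

[1.157, 2.926]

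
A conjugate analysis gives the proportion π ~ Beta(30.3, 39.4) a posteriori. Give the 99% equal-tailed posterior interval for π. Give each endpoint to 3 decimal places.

[0.288, 0.588]

Posterior: Beta(30.3, 39.4).
Equal-tailed 99% interval: the 0.005 and 0.995 quantiles of Beta(30.3, 39.4).
Posterior mean ≈ 0.435, SD ≈ 0.059; a Normal approximation gives roughly [0.283, 0.587].
Exact: F⁻¹(0.005) = 0.288; F⁻¹(0.995) = 0.588.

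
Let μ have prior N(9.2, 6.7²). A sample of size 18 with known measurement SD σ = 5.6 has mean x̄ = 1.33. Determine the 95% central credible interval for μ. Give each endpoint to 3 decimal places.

Posterior precision = 1/6.7² + 18/5.6² = 0.0223 + 0.5740 = 0.5963, so posterior SD = 1.2950.
Posterior mean = (9.2/6.7² + 18·1.33/5.6²) / 0.5963 = 1.6240.
Interval: 1.6240 ± 1.960 × 1.2950 → [-0.914, 4.162].

[-0.914, 4.162]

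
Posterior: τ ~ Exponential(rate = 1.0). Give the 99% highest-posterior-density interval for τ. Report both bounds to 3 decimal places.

The exponential density is strictly decreasing on [0, ∞), so the HPD interval is anchored at 0: [0, q] with P(τ ≤ q) = 0.99.
q = −ln(1 − 0.99) / 1.0 = 4.6052 / 1.0 = 4.605.

[0.000, 4.605]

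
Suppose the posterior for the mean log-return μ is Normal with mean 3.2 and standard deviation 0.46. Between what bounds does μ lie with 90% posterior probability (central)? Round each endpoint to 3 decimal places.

The posterior is symmetric, so the 90% equal-tailed interval is μ = 3.2 ± z·0.46 with z = 1.645.
Half-width: 1.645 × 0.46 = 0.757.
3.2 − 0.757 = 2.443; 3.2 + 0.757 = 3.957.

[2.443, 3.957]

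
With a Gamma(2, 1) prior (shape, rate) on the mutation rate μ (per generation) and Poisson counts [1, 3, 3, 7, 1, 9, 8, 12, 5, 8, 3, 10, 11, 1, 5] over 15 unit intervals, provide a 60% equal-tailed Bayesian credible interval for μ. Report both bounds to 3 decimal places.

[5.061, 6.052]

Posterior: Gamma(2+87, 1+15) = Gamma(89, 16) (shape, rate).
Equal-tailed 60% interval: Gamma(89, 16) quantiles at 0.2 and 0.8.
Posterior mean ≈ 5.562, SD ≈ 0.590; a Normal approximation gives roughly [5.066, 6.059].
Exact: lower = 5.061; upper = 6.052.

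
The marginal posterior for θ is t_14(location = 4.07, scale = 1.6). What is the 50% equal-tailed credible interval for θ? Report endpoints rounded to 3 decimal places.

The t_14 distribution is symmetric; the 50% interval is 4.07 ± t·1.6 with t_{0.75,14} = 0.692.
Half-width: 0.692 × 1.6 = 1.108.
4.07 − 1.108 = 2.962; 4.07 + 1.108 = 5.178.

[2.962, 5.178]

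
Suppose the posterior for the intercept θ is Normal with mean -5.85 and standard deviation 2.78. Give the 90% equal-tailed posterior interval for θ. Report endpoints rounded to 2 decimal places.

The posterior is symmetric, so the 90% equal-tailed interval is θ = -5.85 ± z·2.78 with z = 1.645.
Half-width: 1.645 × 2.78 = 4.57.
-5.85 − 4.57 = -10.42; -5.85 + 4.57 = -1.28.

[-10.42, -1.28]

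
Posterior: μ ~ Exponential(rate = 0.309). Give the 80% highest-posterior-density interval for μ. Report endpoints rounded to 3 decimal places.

The exponential density is strictly decreasing on [0, ∞), so the HPD interval is anchored at 0: [0, q] with P(μ ≤ q) = 0.80.
q = −ln(1 − 0.80) / 0.309 = 1.6094 / 0.309 = 5.209.

[0.000, 5.209]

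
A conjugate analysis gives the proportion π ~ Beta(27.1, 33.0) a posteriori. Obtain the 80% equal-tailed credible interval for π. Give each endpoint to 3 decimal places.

[0.369, 0.533]

Posterior: Beta(27.1, 33.0).
Equal-tailed 80% interval: the 0.1 and 0.9 quantiles of Beta(27.1, 33.0).
Posterior mean ≈ 0.451, SD ≈ 0.064; a Normal approximation gives roughly [0.369, 0.532].
Exact: F⁻¹(0.1) = 0.369; F⁻¹(0.9) = 0.533.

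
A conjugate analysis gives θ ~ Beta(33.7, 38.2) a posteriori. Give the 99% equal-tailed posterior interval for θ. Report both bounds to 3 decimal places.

Posterior: Beta(33.7, 38.2).
Equal-tailed 99% interval: the 0.005 and 0.995 quantiles of Beta(33.7, 38.2).
Posterior mean ≈ 0.469, SD ≈ 0.058; a Normal approximation gives roughly [0.318, 0.619].
Exact: F⁻¹(0.005) = 0.322; F⁻¹(0.995) = 0.619.

[0.322, 0.619]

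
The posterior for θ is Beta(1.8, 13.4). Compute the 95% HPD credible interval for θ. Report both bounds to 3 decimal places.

The posterior is unimodal and skewed, so the HPD interval has equal density at both endpoints and is the shortest 95% interval.
Solving f(0.002) = f(0.275) with F(0.275) − F(0.002) = 0.95 gives [0.002, 0.275].
For comparison, the equal-tailed interval is [0.013, 0.315]; the HPD is narrower and shifted toward the mode.

[0.002, 0.275]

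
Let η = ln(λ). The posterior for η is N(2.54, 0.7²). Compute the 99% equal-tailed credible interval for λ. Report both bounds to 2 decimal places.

[2.09, 76.94]

On the log scale the 99% interval is 2.54 ± 2.576 × 0.7 = [0.7369, 4.3431].
Exponentiate: [e^0.7369, e^4.3431] = [2.09, 76.94].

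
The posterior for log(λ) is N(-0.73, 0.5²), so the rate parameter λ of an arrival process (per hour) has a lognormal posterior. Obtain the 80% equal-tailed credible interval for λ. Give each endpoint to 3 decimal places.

[0.254, 0.915]

On the log scale the 80% interval is -0.73 ± 1.282 × 0.5 = [-1.3708, -0.0892].
Exponentiate: [e^-1.3708, e^-0.0892] = [0.254, 0.915].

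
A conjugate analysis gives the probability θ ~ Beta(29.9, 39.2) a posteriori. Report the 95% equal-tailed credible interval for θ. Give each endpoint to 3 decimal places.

Posterior: Beta(29.9, 39.2).
Equal-tailed 95% interval: the 0.025 and 0.975 quantiles of Beta(29.9, 39.2).
Posterior mean ≈ 0.433, SD ≈ 0.059; a Normal approximation gives roughly [0.317, 0.549].
Exact: F⁻¹(0.025) = 0.319; F⁻¹(0.975) = 0.550.

[0.319, 0.550]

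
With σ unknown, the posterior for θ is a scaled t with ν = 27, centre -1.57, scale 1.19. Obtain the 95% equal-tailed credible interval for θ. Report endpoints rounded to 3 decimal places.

[-4.012, 0.872]

The t_27 distribution is symmetric; the 95% interval is -1.57 ± t·1.19 with t_{0.975,27} = 2.052.
Half-width: 2.052 × 1.19 = 2.442.
-1.57 − 2.442 = -4.012; -1.57 + 2.442 = 0.872.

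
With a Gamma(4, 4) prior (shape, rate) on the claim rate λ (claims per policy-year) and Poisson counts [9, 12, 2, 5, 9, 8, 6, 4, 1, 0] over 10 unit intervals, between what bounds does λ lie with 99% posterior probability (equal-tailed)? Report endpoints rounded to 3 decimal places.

[2.995, 5.845]

Posterior: Gamma(4+56, 4+10) = Gamma(60, 14) (shape, rate).
Equal-tailed 99% interval: Gamma(60, 14) quantiles at 0.005 and 0.995.
Posterior mean ≈ 4.286, SD ≈ 0.553; a Normal approximation gives roughly [2.861, 5.711].
Exact: lower = 2.995; upper = 5.845.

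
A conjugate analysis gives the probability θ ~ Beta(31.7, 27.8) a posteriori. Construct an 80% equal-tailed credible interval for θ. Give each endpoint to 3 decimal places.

[0.450, 0.615]

Posterior: Beta(31.7, 27.8).
Equal-tailed 80% interval: the 0.1 and 0.9 quantiles of Beta(31.7, 27.8).
Posterior mean ≈ 0.533, SD ≈ 0.064; a Normal approximation gives roughly [0.451, 0.615].
Exact: F⁻¹(0.1) = 0.450; F⁻¹(0.9) = 0.615.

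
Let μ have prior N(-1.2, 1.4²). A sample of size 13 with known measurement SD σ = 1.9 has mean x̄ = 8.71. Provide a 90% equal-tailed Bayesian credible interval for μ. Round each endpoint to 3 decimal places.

Posterior precision = 1/1.4² + 13/1.9² = 0.5102 + 3.6011 = 4.1113, so posterior SD = 0.4932.
Posterior mean = (-1.2/1.4² + 13·8.71/1.9²) / 4.1113 = 7.4802.
Interval: 7.4802 ± 1.645 × 0.4932 → [6.669, 8.291].

[6.669, 8.291]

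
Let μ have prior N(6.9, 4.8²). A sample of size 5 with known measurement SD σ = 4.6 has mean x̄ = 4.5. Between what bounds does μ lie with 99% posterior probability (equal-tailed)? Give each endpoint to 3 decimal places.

[0.002, 9.743]

Posterior precision = 1/4.8² + 5/4.6² = 0.0434 + 0.2363 = 0.2797, so posterior SD = 1.8908.
Posterior mean = (6.9/4.8² + 5·4.5/4.6²) / 0.2797 = 4.8724.
Interval: 4.8724 ± 2.576 × 1.8908 → [0.002, 9.743].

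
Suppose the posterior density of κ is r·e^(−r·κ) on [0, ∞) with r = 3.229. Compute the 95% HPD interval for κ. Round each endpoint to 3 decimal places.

The exponential density is strictly decreasing on [0, ∞), so the HPD interval is anchored at 0: [0, q] with P(κ ≤ q) = 0.95.
q = −ln(1 − 0.95) / 3.229 = 2.9957 / 3.229 = 0.928.

[0.000, 0.928]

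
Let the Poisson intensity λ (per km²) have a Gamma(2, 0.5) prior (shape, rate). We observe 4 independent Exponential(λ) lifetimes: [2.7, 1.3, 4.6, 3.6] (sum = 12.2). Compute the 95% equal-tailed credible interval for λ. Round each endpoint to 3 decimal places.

Posterior: Gamma(2+4, 0.5+12.2) = Gamma(6, 12.7) (shape, rate).
Equal-tailed 95% interval: Gamma(6, 12.7) quantiles at 0.025 and 0.975.
Posterior mean ≈ 0.472, SD ≈ 0.193; a Normal approximation gives roughly [0.094, 0.850].
Exact: lower = 0.173; upper = 0.919.

[0.173, 0.919]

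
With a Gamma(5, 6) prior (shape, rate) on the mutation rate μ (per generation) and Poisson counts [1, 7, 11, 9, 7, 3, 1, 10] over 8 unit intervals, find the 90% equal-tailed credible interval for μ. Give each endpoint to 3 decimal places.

Posterior: Gamma(5+49, 6+8) = Gamma(54, 14) (shape, rate).
Equal-tailed 90% interval: Gamma(54, 14) quantiles at 0.05 and 0.95.
Posterior mean ≈ 3.857, SD ≈ 0.525; a Normal approximation gives roughly [2.994, 4.721].
Exact: lower = 3.036; upper = 4.759.

[3.036, 4.759]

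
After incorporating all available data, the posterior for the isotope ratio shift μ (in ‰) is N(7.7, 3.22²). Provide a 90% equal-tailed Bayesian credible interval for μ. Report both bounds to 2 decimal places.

The posterior is symmetric, so the 90% equal-tailed interval is μ = 7.7 ± z·3.22 with z = 1.645.
Half-width: 1.645 × 3.22 = 5.30.
7.7 − 5.30 = 2.40; 7.7 + 5.30 = 13.00.

[2.40, 13.00]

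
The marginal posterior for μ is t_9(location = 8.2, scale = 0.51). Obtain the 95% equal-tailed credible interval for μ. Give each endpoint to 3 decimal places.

[7.046, 9.354]

The t_9 distribution is symmetric; the 95% interval is 8.2 ± t·0.51 with t_{0.975,9} = 2.262.
Half-width: 2.262 × 0.51 = 1.154.
8.2 − 1.154 = 7.046; 8.2 + 1.154 = 9.354.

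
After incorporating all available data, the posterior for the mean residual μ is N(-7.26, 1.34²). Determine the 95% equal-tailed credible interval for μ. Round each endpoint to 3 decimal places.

[-9.886, -4.634]

The posterior is symmetric, so the 95% equal-tailed interval is μ = -7.26 ± z·1.34 with z = 1.960.
Half-width: 1.960 × 1.34 = 2.626.
-7.26 − 2.626 = -9.886; -7.26 + 2.626 = -4.634.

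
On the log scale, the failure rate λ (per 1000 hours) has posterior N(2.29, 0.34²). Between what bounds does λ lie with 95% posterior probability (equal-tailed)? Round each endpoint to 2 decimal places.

On the log scale the 95% interval is 2.29 ± 1.960 × 0.34 = [1.6236, 2.9564].
Exponentiate: [e^1.6236, e^2.9564] = [5.07, 19.23].

[5.07, 19.23]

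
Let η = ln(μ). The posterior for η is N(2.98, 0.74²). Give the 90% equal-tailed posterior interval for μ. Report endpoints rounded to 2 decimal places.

[5.83, 66.50]

On the log scale the 90% interval is 2.98 ± 1.645 × 0.74 = [1.7628, 4.1972].
Exponentiate: [e^1.7628, e^4.1972] = [5.83, 66.50].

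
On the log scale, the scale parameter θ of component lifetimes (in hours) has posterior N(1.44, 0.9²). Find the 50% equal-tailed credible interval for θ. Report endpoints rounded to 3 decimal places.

[2.300, 7.745]

On the log scale the 50% interval is 1.44 ± 0.674 × 0.9 = [0.8330, 2.0470].
Exponentiate: [e^0.8330, e^2.0470] = [2.300, 7.745].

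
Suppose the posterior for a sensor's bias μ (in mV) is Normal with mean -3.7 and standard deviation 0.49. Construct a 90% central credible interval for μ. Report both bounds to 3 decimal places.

[-4.506, -2.894]

The posterior is symmetric, so the 90% equal-tailed interval is μ = -3.7 ± z·0.49 with z = 1.645.
Half-width: 1.645 × 0.49 = 0.806.
-3.7 − 0.806 = -4.506; -3.7 + 0.806 = -2.894.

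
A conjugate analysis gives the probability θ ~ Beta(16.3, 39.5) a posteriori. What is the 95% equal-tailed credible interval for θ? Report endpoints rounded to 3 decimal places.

Posterior: Beta(16.3, 39.5).
Equal-tailed 95% interval: the 0.025 and 0.975 quantiles of Beta(16.3, 39.5).
Posterior mean ≈ 0.292, SD ≈ 0.060; a Normal approximation gives roughly [0.174, 0.410].
Exact: F⁻¹(0.025) = 0.182; F⁻¹(0.975) = 0.417.

[0.182, 0.417]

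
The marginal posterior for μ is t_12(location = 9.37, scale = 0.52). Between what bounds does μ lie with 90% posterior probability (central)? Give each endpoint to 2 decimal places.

The t_12 distribution is symmetric; the 90% interval is 9.37 ± t·0.52 with t_{0.95,12} = 1.782.
Half-width: 1.782 × 0.52 = 0.93.
9.37 − 0.93 = 8.44; 9.37 + 0.93 = 10.30.

[8.44, 10.30]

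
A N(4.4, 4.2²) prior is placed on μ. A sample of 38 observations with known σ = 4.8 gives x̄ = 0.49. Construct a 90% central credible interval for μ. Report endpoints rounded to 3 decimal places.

[-0.639, 1.879]

Posterior precision = 1/4.2² + 38/4.8² = 0.0567 + 1.6493 = 1.7060, so posterior SD = 0.7656.
Posterior mean = (4.4/4.2² + 38·0.49/4.8²) / 1.7060 = 0.6199.
Interval: 0.6199 ± 1.645 × 0.7656 → [-0.639, 1.879].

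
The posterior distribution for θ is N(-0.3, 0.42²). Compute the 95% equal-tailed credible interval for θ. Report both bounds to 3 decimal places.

The posterior is symmetric, so the 95% equal-tailed interval is θ = -0.3 ± z·0.42 with z = 1.960.
Half-width: 1.960 × 0.42 = 0.823.
-0.3 − 0.823 = -1.123; -0.3 + 0.823 = 0.523.

[-1.123, 0.523]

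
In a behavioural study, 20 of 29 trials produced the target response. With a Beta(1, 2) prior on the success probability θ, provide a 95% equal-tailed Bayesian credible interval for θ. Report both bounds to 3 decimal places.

[0.486, 0.808]

Posterior: Beta(1+20, 2+9) = Beta(21, 11).
Equal-tailed 95% interval: the 0.025 and 0.975 quantiles of Beta(21, 11).
Posterior mean ≈ 0.656, SD ≈ 0.083; a Normal approximation gives roughly [0.494, 0.818].
Exact: F⁻¹(0.025) = 0.486; F⁻¹(0.975) = 0.808.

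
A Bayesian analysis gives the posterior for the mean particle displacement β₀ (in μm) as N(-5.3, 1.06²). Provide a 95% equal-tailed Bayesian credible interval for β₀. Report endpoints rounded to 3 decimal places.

[-7.378, -3.222]

The posterior is symmetric, so the 95% equal-tailed interval is β₀ = -5.3 ± z·1.06 with z = 1.960.
Half-width: 1.960 × 1.06 = 2.078.
-5.3 − 2.078 = -7.378; -5.3 + 2.078 = -3.222.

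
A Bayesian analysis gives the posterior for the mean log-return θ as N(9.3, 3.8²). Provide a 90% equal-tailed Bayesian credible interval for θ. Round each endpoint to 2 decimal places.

[3.05, 15.55]

The posterior is symmetric, so the 90% equal-tailed interval is θ = 9.3 ± z·3.8 with z = 1.645.
Half-width: 1.645 × 3.8 = 6.25.
9.3 − 6.25 = 3.05; 9.3 + 6.25 = 15.55.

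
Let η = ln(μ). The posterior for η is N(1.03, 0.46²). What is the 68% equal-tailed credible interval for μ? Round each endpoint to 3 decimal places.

On the log scale the 68% interval is 1.03 ± 0.994 × 0.46 = [0.5725, 1.4875].
Exponentiate: [e^0.5725, e^1.4875] = [1.773, 4.426].

[1.773, 4.426]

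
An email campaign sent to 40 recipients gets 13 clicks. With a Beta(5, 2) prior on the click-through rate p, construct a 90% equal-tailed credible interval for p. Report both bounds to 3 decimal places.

[0.270, 0.501]

Posterior: Beta(5+13, 2+27) = Beta(18, 29).
Equal-tailed 90% interval: the 0.05 and 0.95 quantiles of Beta(18, 29).
Posterior mean ≈ 0.383, SD ≈ 0.070; a Normal approximation gives roughly [0.268, 0.498].
Exact: F⁻¹(0.05) = 0.270; F⁻¹(0.95) = 0.501.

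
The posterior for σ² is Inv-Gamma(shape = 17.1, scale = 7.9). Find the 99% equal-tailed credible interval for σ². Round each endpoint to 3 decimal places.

[0.267, 0.950]

Inverse-Gamma(17.1, 7.9) quantiles: F⁻¹(0.005) and F⁻¹(0.995).
Equivalently, 1/σ² ~ Gamma(17.1, rate = 7.9); invert its 0.995 and 0.005 quantiles.
Posterior mean ≈ 0.491, SD ≈ 0.126; a Normal approximation gives roughly [0.165, 0.816].
Exact: lower = 0.267; upper = 0.950.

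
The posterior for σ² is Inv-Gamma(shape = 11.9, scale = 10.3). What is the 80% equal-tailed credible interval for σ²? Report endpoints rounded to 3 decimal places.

Inverse-Gamma(11.9, 10.3) quantiles: F⁻¹(0.1) and F⁻¹(0.9).
Equivalently, 1/σ² ~ Gamma(11.9, rate = 10.3); invert its 0.9 and 0.1 quantiles.
Posterior mean ≈ 0.945, SD ≈ 0.300; a Normal approximation gives roughly [0.560, 1.330].
Exact: lower = 0.625; upper = 1.329.

[0.625, 1.329]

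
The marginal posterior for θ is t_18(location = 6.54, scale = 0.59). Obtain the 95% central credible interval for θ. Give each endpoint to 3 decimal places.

[5.300, 7.780]

The t_18 distribution is symmetric; the 95% interval is 6.54 ± t·0.59 with t_{0.975,18} = 2.101.
Half-width: 2.101 × 0.59 = 1.240.
6.54 − 1.240 = 5.300; 6.54 + 1.240 = 7.780.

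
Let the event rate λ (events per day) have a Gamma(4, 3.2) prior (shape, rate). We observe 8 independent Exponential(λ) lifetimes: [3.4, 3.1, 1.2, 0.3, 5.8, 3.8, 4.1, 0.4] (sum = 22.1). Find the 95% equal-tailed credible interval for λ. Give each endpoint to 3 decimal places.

[0.245, 0.778]

Posterior: Gamma(4+8, 3.2+22.1) = Gamma(12, 25.3) (shape, rate).
Equal-tailed 95% interval: Gamma(12, 25.3) quantiles at 0.025 and 0.975.
Posterior mean ≈ 0.474, SD ≈ 0.137; a Normal approximation gives roughly [0.206, 0.743].
Exact: lower = 0.245; upper = 0.778.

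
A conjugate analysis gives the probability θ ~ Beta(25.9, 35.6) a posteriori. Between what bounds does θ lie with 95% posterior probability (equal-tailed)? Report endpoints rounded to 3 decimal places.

[0.302, 0.546]

Posterior: Beta(25.9, 35.6).
Equal-tailed 95% interval: the 0.025 and 0.975 quantiles of Beta(25.9, 35.6).
Posterior mean ≈ 0.421, SD ≈ 0.062; a Normal approximation gives roughly [0.299, 0.544].
Exact: F⁻¹(0.025) = 0.302; F⁻¹(0.975) = 0.546.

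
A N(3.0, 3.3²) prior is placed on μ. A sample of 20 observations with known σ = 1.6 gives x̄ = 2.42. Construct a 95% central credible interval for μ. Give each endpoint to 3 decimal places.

Posterior precision = 1/3.3² + 20/1.6² = 0.0918 + 7.8125 = 7.9043, so posterior SD = 0.3557.
Posterior mean = (3.0/3.3² + 20·2.42/1.6²) / 7.9043 = 2.4267.
Interval: 2.4267 ± 1.960 × 0.3557 → [1.730, 3.124].

[1.730, 3.124]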